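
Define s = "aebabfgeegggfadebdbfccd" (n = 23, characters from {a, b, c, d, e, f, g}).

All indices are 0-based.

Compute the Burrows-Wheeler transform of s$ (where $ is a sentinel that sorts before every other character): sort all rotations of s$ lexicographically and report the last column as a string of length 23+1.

dbf$eedafccbaadgegbbfgge

rank  rotation                  last
    0  $aebabfgeegggfadebdbfccd  d
    1  abfgeegggfadebdbfccd$aeb  b
    2  adebdbfccd$aebabfgeegggf  f
    3  aebabfgeegggfadebdbfccd$  $
    4  babfgeegggfadebdbfccd$ae  e
    5  bdbfccd$aebabfgeegggfade  e
    6  bfccd$aebabfgeegggfadebd  d
    7  bfgeegggfadebdbfccd$aeba  a
    8  ccd$aebabfgeegggfadebdbf  f
    9  cd$aebabfgeegggfadebdbfc  c
   10  d$aebabfgeegggfadebdbfcc  c
   11  dbfccd$aebabfgeegggfadeb  b
   12  debdbfccd$aebabfgeegggfa  a
   13  ebabfgeegggfadebdbfccd$a  a
   14  ebdbfccd$aebabfgeegggfad  d
   15  eegggfadebdbfccd$aebabfg  g
   16  egggfadebdbfccd$aebabfge  e
   17  fadebdbfccd$aebabfgeeggg  g
   18  fccd$aebabfgeegggfadebdb  b
   19  fgeegggfadebdbfccd$aebab  b
   20  geegggfadebdbfccd$aebabf  f
   21  gfadebdbfccd$aebabfgeegg  g
   22  ggfadebdbfccd$aebabfgeeg  g
   23  gggfadebdbfccd$aebabfgee  e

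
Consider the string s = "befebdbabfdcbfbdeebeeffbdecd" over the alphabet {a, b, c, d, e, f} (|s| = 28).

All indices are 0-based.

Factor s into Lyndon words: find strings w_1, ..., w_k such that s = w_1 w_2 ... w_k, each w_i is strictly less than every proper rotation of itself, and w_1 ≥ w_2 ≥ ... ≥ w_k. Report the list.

emit factor 1: 'befe' (i=0, period=4)
emit factor 2: 'bd' (i=4, period=2)
emit factor 3: 'b' (i=6, period=1)
emit factor 4: 'abfdcbfbdeebeeffbdecd' (i=7, period=21)

["befe", "bd", "b", "abfdcbfbdeebeeffbdecd"]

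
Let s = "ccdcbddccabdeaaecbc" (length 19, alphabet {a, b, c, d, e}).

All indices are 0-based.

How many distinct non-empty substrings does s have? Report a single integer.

172

rank→(start, suffix):
  0 → (13, 'aaecbc')
  1 → (9, 'abdeaaecbc')
  2 → (14, 'aecbc')
  3 → (17, 'bc')
  4 → (4, 'bddccabdeaaecbc')
  5 → (10, 'bdeaaecbc')
  6 → (18, 'c')
  7 → (8, 'cabdeaaecbc')
  8 → (16, 'cbc')
  9 → (3, 'cbddccabdeaaecbc')
  10 → (7, 'ccabdeaaecbc')
  11 → (0, 'ccdcbddccabdeaaecbc')
  12 → (1, 'cdcbddccabdeaaecbc')
  13 → (2, 'dcbddccabdeaaecbc')
  14 → (6, 'dccabdeaaecbc')
  15 → (5, 'ddccabdeaaecbc')
  16 → (11, 'deaaecbc')
  17 → (12, 'eaaecbc')
  18 → (15, 'ecbc')

SA = [13, 9, 14, 17, 4, 10, 18, 8, 16, 3, 7, 0, 1, 2, 6, 5, 11, 12, 15]
i: (SA[i-1],SA[i]) lcp shared
  1: (13,9) 1 'a'
  2: (9,14) 1 'a'
  3: (14,17) 0 ''
  4: (17,4) 1 'b'
  5: (4,10) 2 'bd'
  6: (10,18) 0 ''
  7: (18,8) 1 'c'
  8: (8,16) 1 'c'
  9: (16,3) 2 'cb'
  10: (3,7) 1 'c'
  11: (7,0) 2 'cc'
  12: (0,1) 1 'c'
  13: (1,2) 0 ''
  14: (2,6) 2 'dc'
  15: (6,5) 1 'd'
  16: (5,11) 1 'd'
  17: (11,12) 0 ''
  18: (12,15) 1 'e'

n(n+1)/2 = 19·20/2 = 190
Σ LCP = 0 + 1 + 1 + 0 + 1 + 2 + 0 + 1 + 1 + 2 + 1 + 2 + 1 + 0 + 2 + 1 + 1 + 0 + 1 = 18
distinct = 190 − 18 = 172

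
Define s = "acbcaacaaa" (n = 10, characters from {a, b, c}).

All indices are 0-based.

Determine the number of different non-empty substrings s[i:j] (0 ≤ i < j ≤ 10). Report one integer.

rank→(start, suffix):
  0 → (9, 'a')
  1 → (8, 'aa')
  2 → (7, 'aaa')
  3 → (4, 'aacaaa')
  4 → (5, 'acaaa')
  5 → (0, 'acbcaacaaa')
  6 → (2, 'bcaacaaa')
  7 → (6, 'caaa')
  8 → (3, 'caacaaa')
  9 → (1, 'cbcaacaaa')

SA = [9, 8, 7, 4, 5, 0, 2, 6, 3, 1]
i: (SA[i-1],SA[i]) lcp shared
  1: (9,8) 1 'a'
  2: (8,7) 2 'aa'
  3: (7,4) 2 'aa'
  4: (4,5) 1 'a'
  5: (5,0) 2 'ac'
  6: (0,2) 0 ''
  7: (2,6) 0 ''
  8: (6,3) 3 'caa'
  9: (3,1) 1 'c'

n(n+1)/2 = 10·11/2 = 55
Σ LCP = 0 + 1 + 2 + 2 + 1 + 2 + 0 + 0 + 3 + 1 = 12
distinct = 55 − 12 = 43

43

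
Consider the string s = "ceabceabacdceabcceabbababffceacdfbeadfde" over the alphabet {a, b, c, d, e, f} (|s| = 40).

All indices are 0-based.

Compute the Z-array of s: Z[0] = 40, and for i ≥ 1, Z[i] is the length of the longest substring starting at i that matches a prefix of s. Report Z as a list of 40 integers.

Z[0]=40
i=1: i≥r, start 0; Z[1]=0
i=2: i≥r, start 0; Z[2]=0
i=3: i≥r, start 0; Z[3]=0
i=4: i≥r, start 0; Z[4]=4 extend→box=[4,8)
i=5: min(r-i=3, Z[1]=0)=0; Z[5]=0
i=6: min(r-i=2, Z[2]=0)=0; Z[6]=0
i=7: min(r-i=1, Z[3]=0)=0; Z[7]=0
i=8: i≥r, start 0; Z[8]=0
i=9: i≥r, start 0; Z[9]=1 extend→box=[9,10)
i=10: i≥r, start 0; Z[10]=0
i=11: i≥r, start 0; Z[11]=5 extend→box=[11,16)
i=12: min(r-i=4, Z[1]=0)=0; Z[12]=0
i=13: min(r-i=3, Z[2]=0)=0; Z[13]=0
i=14: min(r-i=2, Z[3]=0)=0; Z[14]=0
i=15: min(r-i=1, Z[4]=4)=1; Z[15]=1
i=16: i≥r, start 0; Z[16]=4 extend→box=[16,20)
i=17: min(r-i=3, Z[1]=0)=0; Z[17]=0
i=18: min(r-i=2, Z[2]=0)=0; Z[18]=0
i=19: min(r-i=1, Z[3]=0)=0; Z[19]=0
i=20: i≥r, start 0; Z[20]=0
i=21: i≥r, start 0; Z[21]=0
i=22: i≥r, start 0; Z[22]=0
i=23: i≥r, start 0; Z[23]=0
i=24: i≥r, start 0; Z[24]=0
i=25: i≥r, start 0; Z[25]=0
i=26: i≥r, start 0; Z[26]=0
i=27: i≥r, start 0; Z[27]=3 extend→box=[27,30)
i=28: min(r-i=2, Z[1]=0)=0; Z[28]=0
i=29: min(r-i=1, Z[2]=0)=0; Z[29]=0
i=30: i≥r, start 0; Z[30]=1 extend→box=[30,31)
i=31: i≥r, start 0; Z[31]=0
i=32: i≥r, start 0; Z[32]=0
i=33: i≥r, start 0; Z[33]=0
i=34: i≥r, start 0; Z[34]=0
i=35: i≥r, start 0; Z[35]=0
i=36: i≥r, start 0; Z[36]=0
i=37: i≥r, start 0; Z[37]=0
i=38: i≥r, start 0; Z[38]=0
i=39: i≥r, start 0; Z[39]=0

[40, 0, 0, 0, 4, 0, 0, 0, 0, 1, 0, 5, 0, 0, 0, 1, 4, 0, 0, 0, 0, 0, 0, 0, 0, 0, 0, 3, 0, 0, 1, 0, 0, 0, 0, 0, 0, 0, 0, 0]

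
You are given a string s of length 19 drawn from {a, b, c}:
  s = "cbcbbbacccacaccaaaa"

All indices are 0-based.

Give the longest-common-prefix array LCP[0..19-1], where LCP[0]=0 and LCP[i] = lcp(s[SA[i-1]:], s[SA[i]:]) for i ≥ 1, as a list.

rank | idx | suffix
   0 |  18 | a
   1 |  17 | aa
   2 |  16 | aaa
   3 |  15 | aaaa
   4 |  10 | acaccaaaa
   5 |  12 | accaaaa
   6 |   6 | acccacaccaaaa
   7 |   5 | bacccacaccaaaa
   8 |   4 | bbacccacaccaaaa
   9 |   3 | bbbacccacaccaaaa
  10 |   1 | bcbbbacccacaccaaaa
  11 |  14 | caaaa
  12 |   9 | cacaccaaaa
  13 |  11 | caccaaaa
  14 |   2 | cbbbacccacaccaaaa
  15 |   0 | cbcbbbacccacaccaaaa
  16 |  13 | ccaaaa
  17 |   8 | ccacaccaaaa
  18 |   7 | cccacaccaaaa

SA = [18, 17, 16, 15, 10, 12, 6, 5, 4, 3, 1, 14, 9, 11, 2, 0, 13, 8, 7]
rank  pair      lcp
   1  s[18:],s[17:]  1  'a'
   2  s[17:],s[16:]  2  'aa'
   3  s[16:],s[15:]  3  'aaa'
   4  s[15:],s[10:]  1  'a'
   5  s[10:],s[12:]  2  'ac'
   6  s[12:],s[6:]  3  'acc'
   7  s[6:],s[5:]  0  ''
   8  s[5:],s[4:]  1  'b'
   9  s[4:],s[3:]  2  'bb'
  10  s[3:],s[1:]  1  'b'
  11  s[1:],s[14:]  0  ''
  12  s[14:],s[9:]  2  'ca'
  13  s[9:],s[11:]  3  'cac'
  14  s[11:],s[2:]  1  'c'
  15  s[2:],s[0:]  2  'cb'
  16  s[0:],s[13:]  1  'c'
  17  s[13:],s[8:]  3  'cca'
  18  s[8:],s[7:]  2  'cc'

[0, 1, 2, 3, 1, 2, 3, 0, 1, 2, 1, 0, 2, 3, 1, 2, 1, 3, 2]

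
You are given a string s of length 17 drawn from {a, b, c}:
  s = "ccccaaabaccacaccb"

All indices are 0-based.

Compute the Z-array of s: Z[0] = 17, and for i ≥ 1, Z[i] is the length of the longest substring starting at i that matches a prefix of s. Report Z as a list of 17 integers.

[17, 3, 2, 1, 0, 0, 0, 0, 0, 2, 1, 0, 1, 0, 2, 1, 0]

Z[0]=17
i=1: i≥r, start 0; Z[1]=3 scan→box=[1,4)
i=2: min(r-i=2, Z[1]=3)=2; Z[2]=2
i=3: min(r-i=1, Z[2]=2)=1; Z[3]=1
i=4: i≥r, start 0; Z[4]=0
i=5: i≥r, start 0; Z[5]=0
i=6: i≥r, start 0; Z[6]=0
i=7: i≥r, start 0; Z[7]=0
i=8: i≥r, start 0; Z[8]=0
i=9: i≥r, start 0; Z[9]=2 scan→box=[9,11)
i=10: min(r-i=1, Z[1]=3)=1; Z[10]=1
i=11: i≥r, start 0; Z[11]=0
i=12: i≥r, start 0; Z[12]=1 scan→box=[12,13)
i=13: i≥r, start 0; Z[13]=0
i=14: i≥r, start 0; Z[14]=2 scan→box=[14,16)
i=15: min(r-i=1, Z[1]=3)=1; Z[15]=1
i=16: i≥r, start 0; Z[16]=0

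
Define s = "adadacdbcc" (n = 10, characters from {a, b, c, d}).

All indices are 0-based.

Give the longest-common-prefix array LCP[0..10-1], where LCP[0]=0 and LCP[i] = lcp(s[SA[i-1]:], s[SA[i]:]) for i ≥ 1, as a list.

[0, 1, 3, 0, 0, 1, 1, 0, 2, 1]

sorted suffixes:
  #0 SA[0]=4  'acdbcc'
  #1 SA[1]=2  'adacdbcc'
  #2 SA[2]=0  'adadacdbcc'
  #3 SA[3]=7  'bcc'
  #4 SA[4]=9  'c'
  #5 SA[5]=8  'cc'
  #6 SA[6]=5  'cdbcc'
  #7 SA[7]=3  'dacdbcc'
  #8 SA[8]=1  'dadacdbcc'
  #9 SA[9]=6  'dbcc'

SA = [4, 2, 0, 7, 9, 8, 5, 3, 1, 6]
rank  pair      lcp
   1  s[4:],s[2:]  1  'a'
   2  s[2:],s[0:]  3  'ada'
   3  s[0:],s[7:]  0  ''
   4  s[7:],s[9:]  0  ''
   5  s[9:],s[8:]  1  'c'
   6  s[8:],s[5:]  1  'c'
   7  s[5:],s[3:]  0  ''
   8  s[3:],s[1:]  2  'da'
   9  s[1:],s[6:]  1  'd'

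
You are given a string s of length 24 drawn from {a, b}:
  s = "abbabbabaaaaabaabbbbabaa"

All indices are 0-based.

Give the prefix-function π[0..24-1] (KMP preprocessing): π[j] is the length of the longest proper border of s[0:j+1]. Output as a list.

[0, 0, 0, 1, 2, 3, 4, 5, 1, 1, 1, 1, 1, 2, 1, 1, 2, 3, 0, 0, 1, 2, 1, 1]

π[0] = 0
j=1 s[j]='b': π[1]=0 (border '')
j=2 s[j]='b': π[2]=0 (border '')
j=3 s[j]='a': π[3]=1 (border 'a')
j=4 s[j]='b': π[4]=2 (border 'ab')
j=5 s[j]='b': π[5]=3 (border 'abb')
j=6 s[j]='a': π[6]=4 (border 'abba')
j=7 s[j]='b': π[7]=5 (border 'abbab')
j=8 s[j]='a': k: 5→2→0; π[8]=1 (border 'a')
j=9 s[j]='a': k: 1→0; π[9]=1 (border 'a')
j=10 s[j]='a': k: 1→0; π[10]=1 (border 'a')
j=11 s[j]='a': k: 1→0; π[11]=1 (border 'a')
j=12 s[j]='a': k: 1→0; π[12]=1 (border 'a')
j=13 s[j]='b': π[13]=2 (border 'ab')
j=14 s[j]='a': k: 2→0; π[14]=1 (border 'a')
j=15 s[j]='a': k: 1→0; π[15]=1 (border 'a')
j=16 s[j]='b': π[16]=2 (border 'ab')
j=17 s[j]='b': π[17]=3 (border 'abb')
j=18 s[j]='b': k: 3→0; π[18]=0 (border '')
j=19 s[j]='b': π[19]=0 (border '')
j=20 s[j]='a': π[20]=1 (border 'a')
j=21 s[j]='b': π[21]=2 (border 'ab')
j=22 s[j]='a': k: 2→0; π[22]=1 (border 'a')
j=23 s[j]='a': k: 1→0; π[23]=1 (border 'a')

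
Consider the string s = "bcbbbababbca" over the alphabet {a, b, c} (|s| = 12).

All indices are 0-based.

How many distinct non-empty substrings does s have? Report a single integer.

rank | idx | suffix
   0 |  11 | a
   1 |   5 | ababbca
   2 |   7 | abbca
   3 |   4 | bababbca
   4 |   6 | babbca
   5 |   3 | bbababbca
   6 |   2 | bbbababbca
   7 |   8 | bbca
   8 |   9 | bca
   9 |   0 | bcbbbababbca
  10 |  10 | ca
  11 |   1 | cbbbababbca

SA = [11, 5, 7, 4, 6, 3, 2, 8, 9, 0, 10, 1]
rank  pair      lcp
   1  s[11:],s[5:]  1  'a'
   2  s[5:],s[7:]  2  'ab'
   3  s[7:],s[4:]  0  ''
   4  s[4:],s[6:]  3  'bab'
   5  s[6:],s[3:]  1  'b'
   6  s[3:],s[2:]  2  'bb'
   7  s[2:],s[8:]  2  'bb'
   8  s[8:],s[9:]  1  'b'
   9  s[9:],s[0:]  2  'bc'
  10  s[0:],s[10:]  0  ''
  11  s[10:],s[1:]  1  'c'

n(n+1)/2 = 12·13/2 = 78
Σ LCP = 0 + 1 + 2 + 0 + 3 + 1 + 2 + 2 + 1 + 2 + 0 + 1 = 15
distinct = 78 − 15 = 63

63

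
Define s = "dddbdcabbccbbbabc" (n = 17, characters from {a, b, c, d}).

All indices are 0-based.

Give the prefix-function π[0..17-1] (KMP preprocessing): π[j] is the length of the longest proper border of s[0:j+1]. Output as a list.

π[0] = 0
j=1 s[j]='d': π[1]=1 (border 'd')
j=2 s[j]='d': π[2]=2 (border 'dd')
j=3 s[j]='b': k: 2→1→0; π[3]=0 (border '')
j=4 s[j]='d': π[4]=1 (border 'd')
j=5 s[j]='c': k: 1→0; π[5]=0 (border '')
j=6 s[j]='a': π[6]=0 (border '')
j=7 s[j]='b': π[7]=0 (border '')
j=8 s[j]='b': π[8]=0 (border '')
j=9 s[j]='c': π[9]=0 (border '')
j=10 s[j]='c': π[10]=0 (border '')
j=11 s[j]='b': π[11]=0 (border '')
j=12 s[j]='b': π[12]=0 (border '')
j=13 s[j]='b': π[13]=0 (border '')
j=14 s[j]='a': π[14]=0 (border '')
j=15 s[j]='b': π[15]=0 (border '')
j=16 s[j]='c': π[16]=0 (border '')

[0, 1, 2, 0, 1, 0, 0, 0, 0, 0, 0, 0, 0, 0, 0, 0, 0]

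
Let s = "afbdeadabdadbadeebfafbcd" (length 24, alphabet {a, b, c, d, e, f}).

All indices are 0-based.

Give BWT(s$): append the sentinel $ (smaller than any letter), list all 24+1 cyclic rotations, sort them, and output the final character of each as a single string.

ddedbf$dfafebcababadedbaa

rank  rotation                   last
    0  $afbdeadabdadbadeebfafbcd  d
    1  abdadbadeebfafbcd$afbdead  d
    2  adabdadbadeebfafbcd$afbde  e
    3  adbadeebfafbcd$afbdeadabd  d
    4  adeebfafbcd$afbdeadabdadb  b
    5  afbcd$afbdeadabdadbadeebf  f
    6  afbdeadabdadbadeebfafbcd$  $
    7  badeebfafbcd$afbdeadabdad  d
    8  bcd$afbdeadabdadbadeebfaf  f
    9  bdadbadeebfafbcd$afbdeada  a
   10  bdeadabdadbadeebfafbcd$af  f
   11  bfafbcd$afbdeadabdadbadee  e
   12  cd$afbdeadabdadbadeebfafb  b
   13  d$afbdeadabdadbadeebfafbc  c
   14  dabdadbadeebfafbcd$afbdea  a
   15  dadbadeebfafbcd$afbdeadab  b
   16  dbadeebfafbcd$afbdeadabda  a
   17  deadabdadbadeebfafbcd$afb  b
   18  deebfafbcd$afbdeadabdadba  a
   19  eadabdadbadeebfafbcd$afbd  d
   20  ebfafbcd$afbdeadabdadbade  e
   21  eebfafbcd$afbdeadabdadbad  d
   22  fafbcd$afbdeadabdadbadeeb  b
   23  fbcd$afbdeadabdadbadeebfa  a
   24  fbdeadabdadbadeebfafbcd$a  a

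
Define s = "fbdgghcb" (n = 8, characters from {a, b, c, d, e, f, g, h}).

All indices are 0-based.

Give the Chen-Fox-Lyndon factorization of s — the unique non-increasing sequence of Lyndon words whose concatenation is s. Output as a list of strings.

["f", "bdgghc", "b"]

emit factor 1: 'f' (i=0, period=1)
emit factor 2: 'bdgghc' (i=1, period=6)
emit factor 3: 'b' (i=7, period=1)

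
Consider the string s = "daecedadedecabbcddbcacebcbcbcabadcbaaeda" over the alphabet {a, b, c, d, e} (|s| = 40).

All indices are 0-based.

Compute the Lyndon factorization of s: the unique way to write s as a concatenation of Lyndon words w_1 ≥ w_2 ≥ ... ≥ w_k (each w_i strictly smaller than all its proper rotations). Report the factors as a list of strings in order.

["d", "aeced", "adedec", "abbcddbcacebcbcbc", "abadcb", "aaed", "a"]

emit factor 1: 'd' (i=0, period=1)
emit factor 2: 'aeced' (i=1, period=5)
emit factor 3: 'adedec' (i=6, period=6)
emit factor 4: 'abbcddbcacebcbcbc' (i=12, period=17)
emit factor 5: 'abadcb' (i=29, period=6)
emit factor 6: 'aaed' (i=35, period=4)
emit factor 7: 'a' (i=39, period=1)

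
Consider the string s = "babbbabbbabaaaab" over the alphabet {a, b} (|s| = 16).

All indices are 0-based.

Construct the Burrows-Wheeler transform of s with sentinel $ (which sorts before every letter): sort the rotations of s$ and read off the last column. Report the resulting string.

rank  rotation           last
    0  $babbbabbbabaaaab  b
    1  aaaab$babbbabbbab  b
    2  aaab$babbbabbbaba  a
    3  aab$babbbabbbabaa  a
    4  ab$babbbabbbabaaa  a
    5  abaaaab$babbbabbb  b
    6  abbbabaaaab$babbb  b
    7  abbbabbbabaaaab$b  b
    8  b$babbbabbbabaaaa  a
    9  baaaab$babbbabbba  a
   10  babaaaab$babbbabb  b
   11  babbbabaaaab$babb  b
   12  babbbabbbabaaaab$  $
   13  bbabaaaab$babbbab  b
   14  bbabbbabaaaab$bab  b
   15  bbbabaaaab$babbba  a
   16  bbbabbbabaaaab$ba  a

bbaaabbbaabb$bbaa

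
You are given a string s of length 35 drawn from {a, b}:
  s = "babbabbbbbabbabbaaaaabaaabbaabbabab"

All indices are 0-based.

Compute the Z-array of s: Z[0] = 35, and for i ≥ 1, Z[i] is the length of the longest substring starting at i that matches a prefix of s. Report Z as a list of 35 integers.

Z[0]=35
i=1: fresh scan; Z[1]=0
i=2: fresh scan; Z[2]=1 scan→box=[2,3)
i=3: fresh scan; Z[3]=4 scan→box=[3,7)
i=4: min(r-i=3, Z[1]=0)=0; Z[4]=0
i=5: min(r-i=2, Z[2]=1)=1; Z[5]=1
i=6: min(r-i=1, Z[3]=4)=1; Z[6]=1
i=7: fresh scan; Z[7]=1 scan→box=[7,8)
i=8: fresh scan; Z[8]=1 scan→box=[8,9)
i=9: fresh scan; Z[9]=7 scan→box=[9,16)
i=10: min(r-i=6, Z[1]=0)=0; Z[10]=0
i=11: min(r-i=5, Z[2]=1)=1; Z[11]=1
i=12: min(r-i=4, Z[3]=4)=4; Z[12]=5 scan→box=[12,17)
i=13: min(r-i=4, Z[1]=0)=0; Z[13]=0
i=14: min(r-i=3, Z[2]=1)=1; Z[14]=1
i=15: min(r-i=2, Z[3]=4)=2; Z[15]=2
i=16: min(r-i=1, Z[4]=0)=0; Z[16]=0
i=17: fresh scan; Z[17]=0
i=18: fresh scan; Z[18]=0
i=19: fresh scan; Z[19]=0
i=20: fresh scan; Z[20]=0
i=21: fresh scan; Z[21]=2 scan→box=[21,23)
i=22: min(r-i=1, Z[1]=0)=0; Z[22]=0
i=23: fresh scan; Z[23]=0
i=24: fresh scan; Z[24]=0
i=25: fresh scan; Z[25]=1 scan→box=[25,26)
i=26: fresh scan; Z[26]=2 scan→box=[26,28)
i=27: min(r-i=1, Z[1]=0)=0; Z[27]=0
i=28: fresh scan; Z[28]=0
i=29: fresh scan; Z[29]=1 scan→box=[29,30)
i=30: fresh scan; Z[30]=3 scan→box=[30,33)
i=31: min(r-i=2, Z[1]=0)=0; Z[31]=0
i=32: min(r-i=1, Z[2]=1)=1; Z[32]=3 scan→box=[32,35)
i=33: min(r-i=2, Z[1]=0)=0; Z[33]=0
i=34: min(r-i=1, Z[2]=1)=1; Z[34]=1

[35, 0, 1, 4, 0, 1, 1, 1, 1, 7, 0, 1, 5, 0, 1, 2, 0, 0, 0, 0, 0, 2, 0, 0, 0, 1, 2, 0, 0, 1, 3, 0, 3, 0, 1]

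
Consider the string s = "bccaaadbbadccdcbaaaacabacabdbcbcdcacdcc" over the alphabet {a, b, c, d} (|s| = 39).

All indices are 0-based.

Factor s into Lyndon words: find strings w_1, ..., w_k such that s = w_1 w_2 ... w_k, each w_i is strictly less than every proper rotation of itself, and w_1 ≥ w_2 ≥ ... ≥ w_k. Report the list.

["bcc", "aaadbbadccdcb", "aaaacabacabdbcbcdcacdcc"]

emit factor 1: 'bcc' (i=0, period=3)
emit factor 2: 'aaadbbadccdcb' (i=3, period=13)
emit factor 3: 'aaaacabacabdbcbcdcacdcc' (i=16, period=23)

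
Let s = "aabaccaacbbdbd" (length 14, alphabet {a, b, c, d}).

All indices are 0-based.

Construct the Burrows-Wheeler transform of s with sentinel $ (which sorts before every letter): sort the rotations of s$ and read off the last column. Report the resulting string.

d$caabacdbcaabb

rank  rotation         last
    0  $aabaccaacbbdbd  d
    1  aabaccaacbbdbd$  $
    2  aacbbdbd$aabacc  c
    3  abaccaacbbdbd$a  a
    4  acbbdbd$aabacca  a
    5  accaacbbdbd$aab  b
    6  baccaacbbdbd$aa  a
    7  bbdbd$aabaccaac  c
    8  bd$aabaccaacbbd  d
    9  bdbd$aabaccaacb  b
   10  caacbbdbd$aabac  c
   11  cbbdbd$aabaccaa  a
   12  ccaacbbdbd$aaba  a
   13  d$aabaccaacbbdb  b
   14  dbd$aabaccaacbb  b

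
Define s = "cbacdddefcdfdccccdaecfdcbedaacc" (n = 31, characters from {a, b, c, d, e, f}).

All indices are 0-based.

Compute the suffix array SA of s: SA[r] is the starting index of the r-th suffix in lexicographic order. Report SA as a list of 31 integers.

[27, 28, 2, 18, 1, 24, 30, 0, 23, 29, 13, 14, 15, 16, 3, 9, 20, 26, 17, 22, 12, 4, 5, 6, 10, 19, 25, 7, 8, 21, 11]

sorted suffixes:
  #0 SA[0]=27  'aacc'
  #1 SA[1]=28  'acc'
  #2 SA[2]=2  'acdddefcdfdccccdaecfdcbedaacc'
  #3 SA[3]=18  'aecfdcbedaacc'
  #4 SA[4]=1  'bacdddefcdfdccccdaecfdcbedaacc'
  #5 SA[5]=24  'bedaacc'
  #6 SA[6]=30  'c'
  #7 SA[7]=0  'cbacdddefcdfdccccdaecfdcbedaacc'
  #8 SA[8]=23  'cbedaacc'
  #9 SA[9]=29  'cc'
  #10 SA[10]=13  'ccccdaecfdcbedaacc'
  #11 SA[11]=14  'cccdaecfdcbedaacc'
  #12 SA[12]=15  'ccdaecfdcbedaacc'
  #13 SA[13]=16  'cdaecfdcbedaacc'
  #14 SA[14]=3  'cdddefcdfdccccdaecfdcbedaacc'
  #15 SA[15]=9  'cdfdccccdaecfdcbedaacc'
  #16 SA[16]=20  'cfdcbedaacc'
  #17 SA[17]=26  'daacc'
  #18 SA[18]=17  'daecfdcbedaacc'
  #19 SA[19]=22  'dcbedaacc'
  #20 SA[20]=12  'dccccdaecfdcbedaacc'
  #21 SA[21]=4  'dddefcdfdccccdaecfdcbedaacc'
  #22 SA[22]=5  'ddefcdfdccccdaecfdcbedaacc'
  #23 SA[23]=6  'defcdfdccccdaecfdcbedaacc'
  #24 SA[24]=10  'dfdccccdaecfdcbedaacc'
  #25 SA[25]=19  'ecfdcbedaacc'
  #26 SA[26]=25  'edaacc'
  #27 SA[27]=7  'efcdfdccccdaecfdcbedaacc'
  #28 SA[28]=8  'fcdfdccccdaecfdcbedaacc'
  #29 SA[29]=21  'fdcbedaacc'
  #30 SA[30]=11  'fdccccdaecfdcbedaacc'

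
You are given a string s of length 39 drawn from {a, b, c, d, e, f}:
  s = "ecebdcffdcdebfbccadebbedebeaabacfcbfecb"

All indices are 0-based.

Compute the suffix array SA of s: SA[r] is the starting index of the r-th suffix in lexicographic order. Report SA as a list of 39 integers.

[27, 28, 30, 17, 38, 29, 20, 14, 3, 25, 21, 12, 34, 16, 37, 33, 15, 9, 1, 31, 5, 8, 4, 18, 23, 10, 26, 19, 2, 24, 11, 36, 0, 22, 13, 32, 7, 35, 6]

sorted suffixes:
  #0 SA[0]=27  'aabacfcbfecb'
  #1 SA[1]=28  'abacfcbfecb'
  #2 SA[2]=30  'acfcbfecb'
  #3 SA[3]=17  'adebbedebeaabacfcbfecb'
  #4 SA[4]=38  'b'
  #5 SA[5]=29  'bacfcbfecb'
  #6 SA[6]=20  'bbedebeaabacfcbfecb'
  #7 SA[7]=14  'bccadebbedebeaabacfcbfecb'
  #8 SA[8]=3  'bdcffdcdebfbccadebbedebeaabacfcbfecb'
  #9 SA[9]=25  'beaabacfcbfecb'
  #10 SA[10]=21  'bedebeaabacfcbfecb'
  #11 SA[11]=12  'bfbccadebbedebeaabacfcbfecb'
  #12 SA[12]=34  'bfecb'
  #13 SA[13]=16  'cadebbedebeaabacfcbfecb'
  #14 SA[14]=37  'cb'
  #15 SA[15]=33  'cbfecb'
  #16 SA[16]=15  'ccadebbedebeaabacfcbfecb'
  #17 SA[17]=9  'cdebfbccadebbedebeaabacfcbfecb'
  #18 SA[18]=1  'cebdcffdcdebfbccadebbedebeaabacfcbfecb'
  #19 SA[19]=31  'cfcbfecb'
  #20 SA[20]=5  'cffdcdebfbccadebbedebeaabacfcbfecb'
  #21 SA[21]=8  'dcdebfbccadebbedebeaabacfcbfecb'
  #22 SA[22]=4  'dcffdcdebfbccadebbedebeaabacfcbfecb'
  #23 SA[23]=18  'debbedebeaabacfcbfecb'
  #24 SA[24]=23  'debeaabacfcbfecb'
  #25 SA[25]=10  'debfbccadebbedebeaabacfcbfecb'
  #26 SA[26]=26  'eaabacfcbfecb'
  #27 SA[27]=19  'ebbedebeaabacfcbfecb'
  #28 SA[28]=2  'ebdcffdcdebfbccadebbedebeaabacfcbfecb'
  #29 SA[29]=24  'ebeaabacfcbfecb'
  #30 SA[30]=11  'ebfbccadebbedebeaabacfcbfecb'
  #31 SA[31]=36  'ecb'
  #32 SA[32]=0  'ecebdcffdcdebfbccadebbedebeaabacfcbfecb'
  #33 SA[33]=22  'edebeaabacfcbfecb'
  #34 SA[34]=13  'fbccadebbedebeaabacfcbfecb'
  #35 SA[35]=32  'fcbfecb'
  #36 SA[36]=7  'fdcdebfbccadebbedebeaabacfcbfecb'
  #37 SA[37]=35  'fecb'
  #38 SA[38]=6  'ffdcdebfbccadebbedebeaabacfcbfecb'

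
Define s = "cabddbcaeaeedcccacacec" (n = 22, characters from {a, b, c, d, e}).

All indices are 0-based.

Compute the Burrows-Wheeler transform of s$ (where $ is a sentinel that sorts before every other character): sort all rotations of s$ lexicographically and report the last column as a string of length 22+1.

cccccedae$cabcdadebacea

rank  rotation                 last
    0  $cabddbcaeaeedcccacacec  c
    1  abddbcaeaeedcccacacec$c  c
    2  acacec$cabddbcaeaeedccc  c
    3  acec$cabddbcaeaeedcccac  c
    4  aeaeedcccacacec$cabddbc  c
    5  aeedcccacacec$cabddbcae  e
    6  bcaeaeedcccacacec$cabdd  d
    7  bddbcaeaeedcccacacec$ca  a
    8  c$cabddbcaeaeedcccacace  e
    9  cabddbcaeaeedcccacacec$  $
   10  cacacec$cabddbcaeaeedcc  c
   11  cacec$cabddbcaeaeedccca  a
   12  caeaeedcccacacec$cabddb  b
   13  ccacacec$cabddbcaeaeedc  c
   14  cccacacec$cabddbcaeaeed  d
   15  cec$cabddbcaeaeedcccaca  a
   16  dbcaeaeedcccacacec$cabd  d
   17  dcccacacec$cabddbcaeaee  e
   18  ddbcaeaeedcccacacec$cab  b
   19  eaeedcccacacec$cabddbca  a
   20  ec$cabddbcaeaeedcccacac  c
   21  edcccacacec$cabddbcaeae  e
   22  eedcccacacec$cabddbcaea  a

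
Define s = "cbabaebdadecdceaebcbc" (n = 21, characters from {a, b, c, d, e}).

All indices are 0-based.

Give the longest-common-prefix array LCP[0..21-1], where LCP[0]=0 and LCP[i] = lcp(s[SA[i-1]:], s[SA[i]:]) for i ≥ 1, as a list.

sorted suffixes:
  #0 SA[0]=2  'abaebdadecdceaebcbc'
  #1 SA[1]=8  'adecdceaebcbc'
  #2 SA[2]=15  'aebcbc'
  #3 SA[3]=4  'aebdadecdceaebcbc'
  #4 SA[4]=1  'babaebdadecdceaebcbc'
  #5 SA[5]=3  'baebdadecdceaebcbc'
  #6 SA[6]=19  'bc'
  #7 SA[7]=17  'bcbc'
  #8 SA[8]=6  'bdadecdceaebcbc'
  #9 SA[9]=20  'c'
  #10 SA[10]=0  'cbabaebdadecdceaebcbc'
  #11 SA[11]=18  'cbc'
  #12 SA[12]=11  'cdceaebcbc'
  #13 SA[13]=13  'ceaebcbc'
  #14 SA[14]=7  'dadecdceaebcbc'
  #15 SA[15]=12  'dceaebcbc'
  #16 SA[16]=9  'decdceaebcbc'
  #17 SA[17]=14  'eaebcbc'
  #18 SA[18]=16  'ebcbc'
  #19 SA[19]=5  'ebdadecdceaebcbc'
  #20 SA[20]=10  'ecdceaebcbc'

SA = [2, 8, 15, 4, 1, 3, 19, 17, 6, 20, 0, 18, 11, 13, 7, 12, 9, 14, 16, 5, 10]
i: (SA[i-1],SA[i]) lcp shared
  1: (2,8) 1 'a'
  2: (8,15) 1 'a'
  3: (15,4) 3 'aeb'
  4: (4,1) 0 ''
  5: (1,3) 2 'ba'
  6: (3,19) 1 'b'
  7: (19,17) 2 'bc'
  8: (17,6) 1 'b'
  9: (6,20) 0 ''
  10: (20,0) 1 'c'
  11: (0,18) 2 'cb'
  12: (18,11) 1 'c'
  13: (11,13) 1 'c'
  14: (13,7) 0 ''
  15: (7,12) 1 'd'
  16: (12,9) 1 'd'
  17: (9,14) 0 ''
  18: (14,16) 1 'e'
  19: (16,5) 2 'eb'
  20: (5,10) 1 'e'

[0, 1, 1, 3, 0, 2, 1, 2, 1, 0, 1, 2, 1, 1, 0, 1, 1, 0, 1, 2, 1]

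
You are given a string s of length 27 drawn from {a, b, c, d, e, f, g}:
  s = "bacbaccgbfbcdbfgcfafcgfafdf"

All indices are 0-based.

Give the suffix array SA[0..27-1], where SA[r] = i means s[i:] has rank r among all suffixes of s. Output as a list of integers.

sorted suffixes:
  #0 SA[0]=1  'acbaccgbfbcdbfgcfafcgfafdf'
  #1 SA[1]=4  'accgbfbcdbfgcfafcgfafdf'
  #2 SA[2]=18  'afcgfafdf'
  #3 SA[3]=23  'afdf'
  #4 SA[4]=0  'bacbaccgbfbcdbfgcfafcgfafdf'
  #5 SA[5]=3  'baccgbfbcdbfgcfafcgfafdf'
  #6 SA[6]=10  'bcdbfgcfafcgfafdf'
  #7 SA[7]=8  'bfbcdbfgcfafcgfafdf'
  #8 SA[8]=13  'bfgcfafcgfafdf'
  #9 SA[9]=2  'cbaccgbfbcdbfgcfafcgfafdf'
  #10 SA[10]=5  'ccgbfbcdbfgcfafcgfafdf'
  #11 SA[11]=11  'cdbfgcfafcgfafdf'
  #12 SA[12]=16  'cfafcgfafdf'
  #13 SA[13]=6  'cgbfbcdbfgcfafcgfafdf'
  #14 SA[14]=20  'cgfafdf'
  #15 SA[15]=12  'dbfgcfafcgfafdf'
  #16 SA[16]=25  'df'
  #17 SA[17]=26  'f'
  #18 SA[18]=17  'fafcgfafdf'
  #19 SA[19]=22  'fafdf'
  #20 SA[20]=9  'fbcdbfgcfafcgfafdf'
  #21 SA[21]=19  'fcgfafdf'
  #22 SA[22]=24  'fdf'
  #23 SA[23]=14  'fgcfafcgfafdf'
  #24 SA[24]=7  'gbfbcdbfgcfafcgfafdf'
  #25 SA[25]=15  'gcfafcgfafdf'
  #26 SA[26]=21  'gfafdf'

[1, 4, 18, 23, 0, 3, 10, 8, 13, 2, 5, 11, 16, 6, 20, 12, 25, 26, 17, 22, 9, 19, 24, 14, 7, 15, 21]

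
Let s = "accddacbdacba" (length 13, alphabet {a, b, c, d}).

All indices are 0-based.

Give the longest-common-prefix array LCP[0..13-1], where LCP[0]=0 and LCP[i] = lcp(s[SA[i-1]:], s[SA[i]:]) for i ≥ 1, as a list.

rank→(start, suffix):
  0 → (12, 'a')
  1 → (9, 'acba')
  2 → (5, 'acbdacba')
  3 → (0, 'accddacbdacba')
  4 → (11, 'ba')
  5 → (7, 'bdacba')
  6 → (10, 'cba')
  7 → (6, 'cbdacba')
  8 → (1, 'ccddacbdacba')
  9 → (2, 'cddacbdacba')
  10 → (8, 'dacba')
  11 → (4, 'dacbdacba')
  12 → (3, 'ddacbdacba')

SA = [12, 9, 5, 0, 11, 7, 10, 6, 1, 2, 8, 4, 3]
[i] adj suffixes → lcp
  [1] 12/9 → 1 ('a')
  [2] 9/5 → 3 ('acb')
  [3] 5/0 → 2 ('ac')
  [4] 0/11 → 0 ('')
  [5] 11/7 → 1 ('b')
  [6] 7/10 → 0 ('')
  [7] 10/6 → 2 ('cb')
  [8] 6/1 → 1 ('c')
  [9] 1/2 → 1 ('c')
  [10] 2/8 → 0 ('')
  [11] 8/4 → 4 ('dacb')
  [12] 4/3 → 1 ('d')

[0, 1, 3, 2, 0, 1, 0, 2, 1, 1, 0, 4, 1]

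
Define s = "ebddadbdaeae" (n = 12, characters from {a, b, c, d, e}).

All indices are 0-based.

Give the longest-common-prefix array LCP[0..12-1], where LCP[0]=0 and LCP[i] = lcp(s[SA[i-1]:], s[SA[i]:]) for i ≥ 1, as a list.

rank→(start, suffix):
  0 → (4, 'adbdaeae')
  1 → (10, 'ae')
  2 → (8, 'aeae')
  3 → (6, 'bdaeae')
  4 → (1, 'bddadbdaeae')
  5 → (3, 'dadbdaeae')
  6 → (7, 'daeae')
  7 → (5, 'dbdaeae')
  8 → (2, 'ddadbdaeae')
  9 → (11, 'e')
  10 → (9, 'eae')
  11 → (0, 'ebddadbdaeae')

SA = [4, 10, 8, 6, 1, 3, 7, 5, 2, 11, 9, 0]
rank  pair      lcp
   1  s[4:],s[10:]  1  'a'
   2  s[10:],s[8:]  2  'ae'
   3  s[8:],s[6:]  0  ''
   4  s[6:],s[1:]  2  'bd'
   5  s[1:],s[3:]  0  ''
   6  s[3:],s[7:]  2  'da'
   7  s[7:],s[5:]  1  'd'
   8  s[5:],s[2:]  1  'd'
   9  s[2:],s[11:]  0  ''
  10  s[11:],s[9:]  1  'e'
  11  s[9:],s[0:]  1  'e'

[0, 1, 2, 0, 2, 0, 2, 1, 1, 0, 1, 1]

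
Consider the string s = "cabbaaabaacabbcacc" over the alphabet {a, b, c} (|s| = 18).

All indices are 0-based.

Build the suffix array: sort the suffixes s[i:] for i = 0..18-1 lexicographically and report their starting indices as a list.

rank→(start, suffix):
  0 → (4, 'aaabaacabbcacc')
  1 → (5, 'aabaacabbcacc')
  2 → (8, 'aacabbcacc')
  3 → (6, 'abaacabbcacc')
  4 → (1, 'abbaaabaacabbcacc')
  5 → (11, 'abbcacc')
  6 → (9, 'acabbcacc')
  7 → (15, 'acc')
  8 → (3, 'baaabaacabbcacc')
  9 → (7, 'baacabbcacc')
  10 → (2, 'bbaaabaacabbcacc')
  11 → (12, 'bbcacc')
  12 → (13, 'bcacc')
  13 → (17, 'c')
  14 → (0, 'cabbaaabaacabbcacc')
  15 → (10, 'cabbcacc')
  16 → (14, 'cacc')
  17 → (16, 'cc')

[4, 5, 8, 6, 1, 11, 9, 15, 3, 7, 2, 12, 13, 17, 0, 10, 14, 16]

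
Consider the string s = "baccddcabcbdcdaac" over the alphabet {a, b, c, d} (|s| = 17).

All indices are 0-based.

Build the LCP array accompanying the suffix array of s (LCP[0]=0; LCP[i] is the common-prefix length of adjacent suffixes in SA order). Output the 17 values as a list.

sorted suffixes:
  #0 SA[0]=14  'aac'
  #1 SA[1]=7  'abcbdcdaac'
  #2 SA[2]=15  'ac'
  #3 SA[3]=1  'accddcabcbdcdaac'
  #4 SA[4]=0  'baccddcabcbdcdaac'
  #5 SA[5]=8  'bcbdcdaac'
  #6 SA[6]=10  'bdcdaac'
  #7 SA[7]=16  'c'
  #8 SA[8]=6  'cabcbdcdaac'
  #9 SA[9]=9  'cbdcdaac'
  #10 SA[10]=2  'ccddcabcbdcdaac'
  #11 SA[11]=12  'cdaac'
  #12 SA[12]=3  'cddcabcbdcdaac'
  #13 SA[13]=13  'daac'
  #14 SA[14]=5  'dcabcbdcdaac'
  #15 SA[15]=11  'dcdaac'
  #16 SA[16]=4  'ddcabcbdcdaac'

SA = [14, 7, 15, 1, 0, 8, 10, 16, 6, 9, 2, 12, 3, 13, 5, 11, 4]
[i] adj suffixes → lcp
  [1] 14/7 → 1 ('a')
  [2] 7/15 → 1 ('a')
  [3] 15/1 → 2 ('ac')
  [4] 1/0 → 0 ('')
  [5] 0/8 → 1 ('b')
  [6] 8/10 → 1 ('b')
  [7] 10/16 → 0 ('')
  [8] 16/6 → 1 ('c')
  [9] 6/9 → 1 ('c')
  [10] 9/2 → 1 ('c')
  [11] 2/12 → 1 ('c')
  [12] 12/3 → 2 ('cd')
  [13] 3/13 → 0 ('')
  [14] 13/5 → 1 ('d')
  [15] 5/11 → 2 ('dc')
  [16] 11/4 → 1 ('d')

[0, 1, 1, 2, 0, 1, 1, 0, 1, 1, 1, 1, 2, 0, 1, 2, 1]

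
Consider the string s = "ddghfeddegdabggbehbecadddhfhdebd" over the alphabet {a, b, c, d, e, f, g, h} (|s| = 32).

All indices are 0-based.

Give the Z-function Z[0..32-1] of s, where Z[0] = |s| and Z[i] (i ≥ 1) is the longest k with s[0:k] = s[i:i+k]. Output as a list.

Z[0]=32
i=1: i≥r, start 0; Z[1]=1 grow→box=[1,2)
i=2: i≥r, start 0; Z[2]=0
i=3: i≥r, start 0; Z[3]=0
i=4: i≥r, start 0; Z[4]=0
i=5: i≥r, start 0; Z[5]=0
i=6: i≥r, start 0; Z[6]=2 grow→box=[6,8)
i=7: min(r-i=1, Z[1]=1)=1; Z[7]=1
i=8: i≥r, start 0; Z[8]=0
i=9: i≥r, start 0; Z[9]=0
i=10: i≥r, start 0; Z[10]=1 grow→box=[10,11)
i=11: i≥r, start 0; Z[11]=0
i=12: i≥r, start 0; Z[12]=0
i=13: i≥r, start 0; Z[13]=0
i=14: i≥r, start 0; Z[14]=0
i=15: i≥r, start 0; Z[15]=0
i=16: i≥r, start 0; Z[16]=0
i=17: i≥r, start 0; Z[17]=0
i=18: i≥r, start 0; Z[18]=0
i=19: i≥r, start 0; Z[19]=0
i=20: i≥r, start 0; Z[20]=0
i=21: i≥r, start 0; Z[21]=0
i=22: i≥r, start 0; Z[22]=2 grow→box=[22,24)
i=23: min(r-i=1, Z[1]=1)=1; Z[23]=2 grow→box=[23,25)
i=24: min(r-i=1, Z[1]=1)=1; Z[24]=1
i=25: i≥r, start 0; Z[25]=0
i=26: i≥r, start 0; Z[26]=0
i=27: i≥r, start 0; Z[27]=0
i=28: i≥r, start 0; Z[28]=1 grow→box=[28,29)
i=29: i≥r, start 0; Z[29]=0
i=30: i≥r, start 0; Z[30]=0
i=31: i≥r, start 0; Z[31]=1 grow→box=[31,32)

[32, 1, 0, 0, 0, 0, 2, 1, 0, 0, 1, 0, 0, 0, 0, 0, 0, 0, 0, 0, 0, 0, 2, 2, 1, 0, 0, 0, 1, 0, 0, 1]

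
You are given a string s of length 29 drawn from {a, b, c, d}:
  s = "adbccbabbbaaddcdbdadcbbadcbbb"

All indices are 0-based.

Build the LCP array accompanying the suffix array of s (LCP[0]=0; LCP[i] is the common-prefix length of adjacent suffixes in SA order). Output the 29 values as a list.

[0, 1, 1, 2, 5, 2, 0, 1, 2, 2, 1, 2, 3, 2, 3, 1, 1, 0, 2, 3, 1, 1, 0, 1, 2, 1, 4, 2, 1]

sorted suffixes:
  #0 SA[0]=10  'aaddcdbdadcbbadcbbb'
  #1 SA[1]=6  'abbbaaddcdbdadcbbadcbbb'
  #2 SA[2]=0  'adbccbabbbaaddcdbdadcbbadcbbb'
  #3 SA[3]=18  'adcbbadcbbb'
  #4 SA[4]=23  'adcbbb'
  #5 SA[5]=11  'addcdbdadcbbadcbbb'
  #6 SA[6]=28  'b'
  #7 SA[7]=9  'baaddcdbdadcbbadcbbb'
  #8 SA[8]=5  'babbbaaddcdbdadcbbadcbbb'
  #9 SA[9]=22  'badcbbb'
  #10 SA[10]=27  'bb'
  #11 SA[11]=8  'bbaaddcdbdadcbbadcbbb'
  #12 SA[12]=21  'bbadcbbb'
  #13 SA[13]=26  'bbb'
  #14 SA[14]=7  'bbbaaddcdbdadcbbadcbbb'
  #15 SA[15]=2  'bccbabbbaaddcdbdadcbbadcbbb'
  #16 SA[16]=16  'bdadcbbadcbbb'
  #17 SA[17]=4  'cbabbbaaddcdbdadcbbadcbbb'
  #18 SA[18]=20  'cbbadcbbb'
  #19 SA[19]=25  'cbbb'
  #20 SA[20]=3  'ccbabbbaaddcdbdadcbbadcbbb'
  #21 SA[21]=14  'cdbdadcbbadcbbb'
  #22 SA[22]=17  'dadcbbadcbbb'
  #23 SA[23]=1  'dbccbabbbaaddcdbdadcbbadcbbb'
  #24 SA[24]=15  'dbdadcbbadcbbb'
  #25 SA[25]=19  'dcbbadcbbb'
  #26 SA[26]=24  'dcbbb'
  #27 SA[27]=13  'dcdbdadcbbadcbbb'
  #28 SA[28]=12  'ddcdbdadcbbadcbbb'

SA = [10, 6, 0, 18, 23, 11, 28, 9, 5, 22, 27, 8, 21, 26, 7, 2, 16, 4, 20, 25, 3, 14, 17, 1, 15, 19, 24, 13, 12]
i: (SA[i-1],SA[i]) lcp shared
  1: (10,6) 1 'a'
  2: (6,0) 1 'a'
  3: (0,18) 2 'ad'
  4: (18,23) 5 'adcbb'
  5: (23,11) 2 'ad'
  6: (11,28) 0 ''
  7: (28,9) 1 'b'
  8: (9,5) 2 'ba'
  9: (5,22) 2 'ba'
  10: (22,27) 1 'b'
  11: (27,8) 2 'bb'
  12: (8,21) 3 'bba'
  13: (21,26) 2 'bb'
  14: (26,7) 3 'bbb'
  15: (7,2) 1 'b'
  16: (2,16) 1 'b'
  17: (16,4) 0 ''
  18: (4,20) 2 'cb'
  19: (20,25) 3 'cbb'
  20: (25,3) 1 'c'
  21: (3,14) 1 'c'
  22: (14,17) 0 ''
  23: (17,1) 1 'd'
  24: (1,15) 2 'db'
  25: (15,19) 1 'd'
  26: (19,24) 4 'dcbb'
  27: (24,13) 2 'dc'
  28: (13,12) 1 'd'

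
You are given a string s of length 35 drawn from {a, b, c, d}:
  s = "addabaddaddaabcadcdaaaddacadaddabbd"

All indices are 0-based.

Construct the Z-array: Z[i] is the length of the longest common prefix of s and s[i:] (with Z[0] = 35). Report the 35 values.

[35, 0, 0, 1, 0, 4, 0, 0, 4, 0, 0, 1, 1, 0, 0, 2, 0, 0, 0, 1, 1, 4, 0, 0, 1, 0, 2, 0, 5, 0, 0, 1, 0, 0, 0]

Z[0]=35
i=1: i≥r, start 0; Z[1]=0
i=2: i≥r, start 0; Z[2]=0
i=3: i≥r, start 0; Z[3]=1 extend→box=[3,4)
i=4: i≥r, start 0; Z[4]=0
i=5: i≥r, start 0; Z[5]=4 extend→box=[5,9)
i=6: min(r-i=3, Z[1]=0)=0; Z[6]=0
i=7: min(r-i=2, Z[2]=0)=0; Z[7]=0
i=8: min(r-i=1, Z[3]=1)=1; Z[8]=4 extend→box=[8,12)
i=9: min(r-i=3, Z[1]=0)=0; Z[9]=0
i=10: min(r-i=2, Z[2]=0)=0; Z[10]=0
i=11: min(r-i=1, Z[3]=1)=1; Z[11]=1
i=12: i≥r, start 0; Z[12]=1 extend→box=[12,13)
i=13: i≥r, start 0; Z[13]=0
i=14: i≥r, start 0; Z[14]=0
i=15: i≥r, start 0; Z[15]=2 extend→box=[15,17)
i=16: min(r-i=1, Z[1]=0)=0; Z[16]=0
i=17: i≥r, start 0; Z[17]=0
i=18: i≥r, start 0; Z[18]=0
i=19: i≥r, start 0; Z[19]=1 extend→box=[19,20)
i=20: i≥r, start 0; Z[20]=1 extend→box=[20,21)
i=21: i≥r, start 0; Z[21]=4 extend→box=[21,25)
i=22: min(r-i=3, Z[1]=0)=0; Z[22]=0
i=23: min(r-i=2, Z[2]=0)=0; Z[23]=0
i=24: min(r-i=1, Z[3]=1)=1; Z[24]=1
i=25: i≥r, start 0; Z[25]=0
i=26: i≥r, start 0; Z[26]=2 extend→box=[26,28)
i=27: min(r-i=1, Z[1]=0)=0; Z[27]=0
i=28: i≥r, start 0; Z[28]=5 extend→box=[28,33)
i=29: min(r-i=4, Z[1]=0)=0; Z[29]=0
i=30: min(r-i=3, Z[2]=0)=0; Z[30]=0
i=31: min(r-i=2, Z[3]=1)=1; Z[31]=1
i=32: min(r-i=1, Z[4]=0)=0; Z[32]=0
i=33: i≥r, start 0; Z[33]=0
i=34: i≥r, start 0; Z[34]=0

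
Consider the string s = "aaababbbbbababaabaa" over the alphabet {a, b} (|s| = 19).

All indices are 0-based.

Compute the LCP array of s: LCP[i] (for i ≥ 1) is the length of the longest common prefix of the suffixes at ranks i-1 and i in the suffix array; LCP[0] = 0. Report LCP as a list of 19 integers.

sorted suffixes:
  #0 SA[0]=18  'a'
  #1 SA[1]=17  'aa'
  #2 SA[2]=0  'aaababbbbbababaabaa'
  #3 SA[3]=14  'aabaa'
  #4 SA[4]=1  'aababbbbbababaabaa'
  #5 SA[5]=15  'abaa'
  #6 SA[6]=12  'abaabaa'
  #7 SA[7]=10  'ababaabaa'
  #8 SA[8]=2  'ababbbbbababaabaa'
  #9 SA[9]=4  'abbbbbababaabaa'
  #10 SA[10]=16  'baa'
  #11 SA[11]=13  'baabaa'
  #12 SA[12]=11  'babaabaa'
  #13 SA[13]=9  'bababaabaa'
  #14 SA[14]=3  'babbbbbababaabaa'
  #15 SA[15]=8  'bbababaabaa'
  #16 SA[16]=7  'bbbababaabaa'
  #17 SA[17]=6  'bbbbababaabaa'
  #18 SA[18]=5  'bbbbbababaabaa'

SA = [18, 17, 0, 14, 1, 15, 12, 10, 2, 4, 16, 13, 11, 9, 3, 8, 7, 6, 5]
[i] adj suffixes → lcp
  [1] 18/17 → 1 ('a')
  [2] 17/0 → 2 ('aa')
  [3] 0/14 → 2 ('aa')
  [4] 14/1 → 4 ('aaba')
  [5] 1/15 → 1 ('a')
  [6] 15/12 → 4 ('abaa')
  [7] 12/10 → 3 ('aba')
  [8] 10/2 → 4 ('abab')
  [9] 2/4 → 2 ('ab')
  [10] 4/16 → 0 ('')
  [11] 16/13 → 3 ('baa')
  [12] 13/11 → 2 ('ba')
  [13] 11/9 → 4 ('baba')
  [14] 9/3 → 3 ('bab')
  [15] 3/8 → 1 ('b')
  [16] 8/7 → 2 ('bb')
  [17] 7/6 → 3 ('bbb')
  [18] 6/5 → 4 ('bbbb')

[0, 1, 2, 2, 4, 1, 4, 3, 4, 2, 0, 3, 2, 4, 3, 1, 2, 3, 4]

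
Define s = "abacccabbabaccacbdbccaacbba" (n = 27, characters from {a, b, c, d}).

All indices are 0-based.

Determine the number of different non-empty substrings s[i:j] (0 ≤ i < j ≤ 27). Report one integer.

330

sorted suffixes:
  #0 SA[0]=26  'a'
  #1 SA[1]=21  'aacbba'
  #2 SA[2]=9  'abaccacbdbccaacbba'
  #3 SA[3]=0  'abacccabbabaccacbdbccaacbba'
  #4 SA[4]=6  'abbabaccacbdbccaacbba'
  #5 SA[5]=22  'acbba'
  #6 SA[6]=14  'acbdbccaacbba'
  #7 SA[7]=11  'accacbdbccaacbba'
  #8 SA[8]=2  'acccabbabaccacbdbccaacbba'
  #9 SA[9]=25  'ba'
  #10 SA[10]=8  'babaccacbdbccaacbba'
  #11 SA[11]=10  'baccacbdbccaacbba'
  #12 SA[12]=1  'bacccabbabaccacbdbccaacbba'
  #13 SA[13]=24  'bba'
  #14 SA[14]=7  'bbabaccacbdbccaacbba'
  #15 SA[15]=18  'bccaacbba'
  #16 SA[16]=16  'bdbccaacbba'
  #17 SA[17]=20  'caacbba'
  #18 SA[18]=5  'cabbabaccacbdbccaacbba'
  #19 SA[19]=13  'cacbdbccaacbba'
  #20 SA[20]=23  'cbba'
  #21 SA[21]=15  'cbdbccaacbba'
  #22 SA[22]=19  'ccaacbba'
  #23 SA[23]=4  'ccabbabaccacbdbccaacbba'
  #24 SA[24]=12  'ccacbdbccaacbba'
  #25 SA[25]=3  'cccabbabaccacbdbccaacbba'
  #26 SA[26]=17  'dbccaacbba'

SA = [26, 21, 9, 0, 6, 22, 14, 11, 2, 25, 8, 10, 1, 24, 7, 18, 16, 20, 5, 13, 23, 15, 19, 4, 12, 3, 17]
rank  pair      lcp
   1  s[26:],s[21:]  1  'a'
   2  s[21:],s[9:]  1  'a'
   3  s[9:],s[0:]  5  'abacc'
   4  s[0:],s[6:]  2  'ab'
   5  s[6:],s[22:]  1  'a'
   6  s[22:],s[14:]  3  'acb'
   7  s[14:],s[11:]  2  'ac'
   8  s[11:],s[2:]  3  'acc'
   9  s[2:],s[25:]  0  ''
  10  s[25:],s[8:]  2  'ba'
  11  s[8:],s[10:]  2  'ba'
  12  s[10:],s[1:]  4  'bacc'
  13  s[1:],s[24:]  1  'b'
  14  s[24:],s[7:]  3  'bba'
  15  s[7:],s[18:]  1  'b'
  16  s[18:],s[16:]  1  'b'
  17  s[16:],s[20:]  0  ''
  18  s[20:],s[5:]  2  'ca'
  19  s[5:],s[13:]  2  'ca'
  20  s[13:],s[23:]  1  'c'
  21  s[23:],s[15:]  2  'cb'
  22  s[15:],s[19:]  1  'c'
  23  s[19:],s[4:]  3  'cca'
  24  s[4:],s[12:]  3  'cca'
  25  s[12:],s[3:]  2  'cc'
  26  s[3:],s[17:]  0  ''

n(n+1)/2 = 27·28/2 = 378
Σ LCP = 0 + 1 + 1 + 5 + 2 + 1 + 3 + 2 + 3 + 0 + 2 + 2 + 4 + 1 + 3 + 1 + 1 + 0 + 2 + 2 + 1 + 2 + 1 + 3 + 3 + 2 + 0 = 48
distinct = 378 − 48 = 330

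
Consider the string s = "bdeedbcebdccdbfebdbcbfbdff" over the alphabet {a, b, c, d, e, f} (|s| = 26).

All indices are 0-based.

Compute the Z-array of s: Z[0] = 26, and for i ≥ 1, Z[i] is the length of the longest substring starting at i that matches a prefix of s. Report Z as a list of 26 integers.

[26, 0, 0, 0, 0, 1, 0, 0, 2, 0, 0, 0, 0, 1, 0, 0, 2, 0, 1, 0, 1, 0, 2, 0, 0, 0]

Z[0]=26
i=1: outside box; Z[1]=0
i=2: outside box; Z[2]=0
i=3: outside box; Z[3]=0
i=4: outside box; Z[4]=0
i=5: outside box; Z[5]=1 extend→box=[5,6)
i=6: outside box; Z[6]=0
i=7: outside box; Z[7]=0
i=8: outside box; Z[8]=2 extend→box=[8,10)
i=9: min(r-i=1, Z[1]=0)=0; Z[9]=0
i=10: outside box; Z[10]=0
i=11: outside box; Z[11]=0
i=12: outside box; Z[12]=0
i=13: outside box; Z[13]=1 extend→box=[13,14)
i=14: outside box; Z[14]=0
i=15: outside box; Z[15]=0
i=16: outside box; Z[16]=2 extend→box=[16,18)
i=17: min(r-i=1, Z[1]=0)=0; Z[17]=0
i=18: outside box; Z[18]=1 extend→box=[18,19)
i=19: outside box; Z[19]=0
i=20: outside box; Z[20]=1 extend→box=[20,21)
i=21: outside box; Z[21]=0
i=22: outside box; Z[22]=2 extend→box=[22,24)
i=23: min(r-i=1, Z[1]=0)=0; Z[23]=0
i=24: outside box; Z[24]=0
i=25: outside box; Z[25]=0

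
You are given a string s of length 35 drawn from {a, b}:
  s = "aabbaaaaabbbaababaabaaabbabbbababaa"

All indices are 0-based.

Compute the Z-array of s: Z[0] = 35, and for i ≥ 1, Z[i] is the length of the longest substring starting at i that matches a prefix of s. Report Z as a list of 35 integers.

[35, 1, 0, 0, 2, 2, 2, 4, 1, 0, 0, 0, 3, 1, 0, 1, 0, 3, 1, 0, 2, 5, 1, 0, 0, 1, 0, 0, 0, 1, 0, 1, 0, 2, 1]

Z[0]=35
i=1: i≥r, start 0; Z[1]=1 extend→box=[1,2)
i=2: i≥r, start 0; Z[2]=0
i=3: i≥r, start 0; Z[3]=0
i=4: i≥r, start 0; Z[4]=2 extend→box=[4,6)
i=5: min(r-i=1, Z[1]=1)=1; Z[5]=2 extend→box=[5,7)
i=6: min(r-i=1, Z[1]=1)=1; Z[6]=2 extend→box=[6,8)
i=7: min(r-i=1, Z[1]=1)=1; Z[7]=4 extend→box=[7,11)
i=8: min(r-i=3, Z[1]=1)=1; Z[8]=1
i=9: min(r-i=2, Z[2]=0)=0; Z[9]=0
i=10: min(r-i=1, Z[3]=0)=0; Z[10]=0
i=11: i≥r, start 0; Z[11]=0
i=12: i≥r, start 0; Z[12]=3 extend→box=[12,15)
i=13: min(r-i=2, Z[1]=1)=1; Z[13]=1
i=14: min(r-i=1, Z[2]=0)=0; Z[14]=0
i=15: i≥r, start 0; Z[15]=1 extend→box=[15,16)
i=16: i≥r, start 0; Z[16]=0
i=17: i≥r, start 0; Z[17]=3 extend→box=[17,20)
i=18: min(r-i=2, Z[1]=1)=1; Z[18]=1
i=19: min(r-i=1, Z[2]=0)=0; Z[19]=0
i=20: i≥r, start 0; Z[20]=2 extend→box=[20,22)
i=21: min(r-i=1, Z[1]=1)=1; Z[21]=5 extend→box=[21,26)
i=22: min(r-i=4, Z[1]=1)=1; Z[22]=1
i=23: min(r-i=3, Z[2]=0)=0; Z[23]=0
i=24: min(r-i=2, Z[3]=0)=0; Z[24]=0
i=25: min(r-i=1, Z[4]=2)=1; Z[25]=1
i=26: i≥r, start 0; Z[26]=0
i=27: i≥r, start 0; Z[27]=0
i=28: i≥r, start 0; Z[28]=0
i=29: i≥r, start 0; Z[29]=1 extend→box=[29,30)
i=30: i≥r, start 0; Z[30]=0
i=31: i≥r, start 0; Z[31]=1 extend→box=[31,32)
i=32: i≥r, start 0; Z[32]=0
i=33: i≥r, start 0; Z[33]=2 extend→box=[33,35)
i=34: min(r-i=1, Z[1]=1)=1; Z[34]=1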